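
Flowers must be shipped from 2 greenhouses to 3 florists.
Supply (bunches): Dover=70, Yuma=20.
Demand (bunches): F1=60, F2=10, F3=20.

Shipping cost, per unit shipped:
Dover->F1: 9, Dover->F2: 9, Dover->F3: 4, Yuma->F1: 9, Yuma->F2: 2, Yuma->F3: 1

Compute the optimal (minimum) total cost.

One minimum-cost allocation:
  Dover to F1: 60 × 9 = 540
  Dover to F3: 10 × 4 = 40
  Yuma to F2: 10 × 2 = 20
  Yuma to F3: 10 × 1 = 10
Total = 540 + 40 + 20 + 10 = 610.

610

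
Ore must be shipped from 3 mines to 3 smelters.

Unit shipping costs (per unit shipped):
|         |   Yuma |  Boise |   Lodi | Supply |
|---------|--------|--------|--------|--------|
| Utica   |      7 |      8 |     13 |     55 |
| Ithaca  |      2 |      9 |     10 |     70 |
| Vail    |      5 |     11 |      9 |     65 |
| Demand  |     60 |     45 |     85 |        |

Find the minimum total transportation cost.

One minimum-cost allocation:
  Utica→Boise: 45 × 8 = 360
  Utica→Lodi: 10 × 13 = 130
  Ithaca→Yuma: 60 × 2 = 120
  Ithaca→Lodi: 10 × 10 = 100
  Vail→Lodi: 65 × 9 = 585
Total = 360 + 130 + 120 + 100 + 585 = 1295.

1295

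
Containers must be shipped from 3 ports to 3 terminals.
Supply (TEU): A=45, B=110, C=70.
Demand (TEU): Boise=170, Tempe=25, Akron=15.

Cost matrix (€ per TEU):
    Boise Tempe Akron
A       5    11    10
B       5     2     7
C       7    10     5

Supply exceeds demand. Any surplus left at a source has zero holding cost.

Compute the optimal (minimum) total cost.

1055

An optimal shipping plan:
  A–Boise: 45 × €5 = €225
  B–Boise: 85 × €5 = €425
  B–Tempe: 25 × €2 = €50
  C–Boise: 40 × €7 = €280
  C–Akron: 15 × €5 = €75
Total = 225 + 425 + 50 + 280 + 75 = €1055.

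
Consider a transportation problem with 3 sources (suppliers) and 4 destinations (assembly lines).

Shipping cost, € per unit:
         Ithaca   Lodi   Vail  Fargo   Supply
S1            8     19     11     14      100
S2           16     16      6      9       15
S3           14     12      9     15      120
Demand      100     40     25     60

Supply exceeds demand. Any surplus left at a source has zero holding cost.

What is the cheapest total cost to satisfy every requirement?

2315

One minimum-cost allocation:
  S1->Ithaca: 100 × €8 = €800
  S2->Fargo: 15 × €9 = €135
  S3->Lodi: 40 × €12 = €480
  S3->Vail: 25 × €9 = €225
  S3->Fargo: 45 × €15 = €675
Total = 800 + 135 + 480 + 225 + 675 = €2315.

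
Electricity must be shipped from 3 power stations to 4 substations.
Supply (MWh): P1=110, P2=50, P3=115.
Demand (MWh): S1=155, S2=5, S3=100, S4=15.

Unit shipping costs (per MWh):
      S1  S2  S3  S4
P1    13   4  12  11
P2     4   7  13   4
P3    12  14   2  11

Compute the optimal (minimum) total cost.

A cheapest plan:
  P1->S1: 90 × 13 = 1170
  P1->S2: 5 × 4 = 20
  P1->S4: 15 × 11 = 165
  P2->S1: 50 × 4 = 200
  P3->S1: 15 × 12 = 180
  P3->S3: 100 × 2 = 200
Total = 1170 + 20 + 165 + 200 + 180 + 200 = 1935.

1935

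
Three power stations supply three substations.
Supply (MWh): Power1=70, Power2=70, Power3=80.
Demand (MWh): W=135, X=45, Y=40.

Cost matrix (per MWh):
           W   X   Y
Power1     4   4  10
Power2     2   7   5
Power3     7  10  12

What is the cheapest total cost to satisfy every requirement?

1100

A cheapest plan:
  Power1->W: 25 × 4 = 100
  Power1->X: 45 × 4 = 180
  Power2->W: 30 × 2 = 60
  Power2->Y: 40 × 5 = 200
  Power3->W: 80 × 7 = 560
Total = 100 + 180 + 60 + 200 + 560 = 1100.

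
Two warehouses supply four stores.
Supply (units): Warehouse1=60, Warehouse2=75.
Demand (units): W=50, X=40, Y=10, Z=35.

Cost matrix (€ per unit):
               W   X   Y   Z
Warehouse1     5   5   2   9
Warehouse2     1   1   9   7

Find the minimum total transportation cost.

485

An optimal shipping plan:
  Warehouse1–W: 15 × €5 = €75
  Warehouse1–Y: 10 × €2 = €20
  Warehouse1–Z: 35 × €9 = €315
  Warehouse2–W: 35 × €1 = €35
  Warehouse2–X: 40 × €1 = €40
Total = 75 + 20 + 315 + 35 + 40 = €485.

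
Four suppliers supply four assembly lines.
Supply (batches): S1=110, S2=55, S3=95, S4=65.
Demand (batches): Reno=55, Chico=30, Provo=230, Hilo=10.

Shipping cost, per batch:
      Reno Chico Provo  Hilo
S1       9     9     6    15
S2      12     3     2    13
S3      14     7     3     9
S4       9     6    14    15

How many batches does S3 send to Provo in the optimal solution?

85

Solving gives:
  S1 to Reno: 20 × 9 = 180
  S1 to Provo: 90 × 6 = 540
  S2 to Provo: 55 × 2 = 110
  S3 to Provo: 85 × 3 = 255
  S3 to Hilo: 10 × 9 = 90
  S4 to Reno: 35 × 9 = 315
  S4 to Chico: 30 × 6 = 180
Total cost = 1670.
So S3→Provo carries 85 batches.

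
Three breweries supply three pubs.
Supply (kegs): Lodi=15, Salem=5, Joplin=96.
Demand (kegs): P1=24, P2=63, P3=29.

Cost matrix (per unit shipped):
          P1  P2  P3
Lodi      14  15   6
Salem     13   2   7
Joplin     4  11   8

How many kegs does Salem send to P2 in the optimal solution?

The minimum-cost plan:
  Lodi to P3: 15 kegs
  Salem to P2: 5 kegs
  Joplin to P1: 24 kegs
  Joplin to P2: 58 kegs
  Joplin to P3: 14 kegs
Total cost = 946.
So Salem→P2 carries 5 kegs.

5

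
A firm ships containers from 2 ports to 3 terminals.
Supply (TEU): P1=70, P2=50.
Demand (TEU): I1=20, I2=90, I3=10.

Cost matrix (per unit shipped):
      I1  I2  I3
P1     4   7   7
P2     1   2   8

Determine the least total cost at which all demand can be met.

An optimal shipping plan:
  P1->I1: 20 × 4 = 80
  P1->I2: 40 × 7 = 280
  P1->I3: 10 × 7 = 70
  P2->I2: 50 × 2 = 100
Total = 80 + 280 + 70 + 100 = 530.
(Supply check: P1 ships 70; P2 ships 50.)

530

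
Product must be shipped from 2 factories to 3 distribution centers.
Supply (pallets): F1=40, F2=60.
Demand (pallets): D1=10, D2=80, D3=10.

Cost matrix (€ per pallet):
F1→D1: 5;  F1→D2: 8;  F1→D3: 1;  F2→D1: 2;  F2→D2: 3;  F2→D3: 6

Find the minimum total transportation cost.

Optimal allocation:
  F1→D1: 10 × €5 = €50
  F1→D2: 20 × €8 = €160
  F1→D3: 10 × €1 = €10
  F2→D2: 60 × €3 = €180
Total = 50 + 160 + 10 + 180 = €400.

400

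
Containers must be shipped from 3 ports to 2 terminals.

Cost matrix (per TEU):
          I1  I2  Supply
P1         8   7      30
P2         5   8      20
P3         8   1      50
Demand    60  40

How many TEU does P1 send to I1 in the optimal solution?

30

The minimum-cost plan:
  P1–I1: 30 × 8 = 240
  P2–I1: 20 × 5 = 100
  P3–I1: 10 × 8 = 80
  P3–I2: 40 × 1 = 40
Total cost = 460.
So P1→I1 carries 30 TEU.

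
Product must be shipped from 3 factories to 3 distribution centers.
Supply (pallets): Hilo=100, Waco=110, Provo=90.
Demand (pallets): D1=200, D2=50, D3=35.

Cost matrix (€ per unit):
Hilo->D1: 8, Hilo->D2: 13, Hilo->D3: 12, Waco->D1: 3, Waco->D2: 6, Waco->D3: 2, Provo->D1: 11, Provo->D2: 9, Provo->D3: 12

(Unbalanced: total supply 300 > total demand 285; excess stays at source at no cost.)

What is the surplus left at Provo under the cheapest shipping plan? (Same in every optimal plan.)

Minimum-cost shipments:
  Hilo to D1: 100 × €8 = €800
  Waco to D1: 75 × €3 = €225
  Waco to D3: 35 × €2 = €70
  Provo to D1: 25 × €11 = €275
  Provo to D2: 50 × €9 = €450
Total cost = €1820.
Provo ships 75 of its 90, leaving 15.

15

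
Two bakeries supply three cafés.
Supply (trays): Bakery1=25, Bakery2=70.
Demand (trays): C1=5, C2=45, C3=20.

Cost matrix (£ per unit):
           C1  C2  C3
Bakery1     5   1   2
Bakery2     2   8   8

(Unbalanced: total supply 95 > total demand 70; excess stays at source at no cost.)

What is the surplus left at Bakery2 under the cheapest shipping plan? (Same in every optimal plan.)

Minimum-cost shipments:
  Bakery1→C2: 25 × £1 = £25
  Bakery2→C1: 5 × £2 = £10
  Bakery2→C2: 20 × £8 = £160
  Bakery2→C3: 20 × £8 = £160
Total cost = £355.
Bakery2 ships 45 of its 70, leaving 25.

25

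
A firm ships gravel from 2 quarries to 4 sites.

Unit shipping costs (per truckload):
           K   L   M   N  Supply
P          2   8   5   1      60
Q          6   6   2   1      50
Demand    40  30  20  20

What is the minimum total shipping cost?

One minimum-cost allocation:
  P to K: 40 truckloads
  P to N: 20 truckloads
  Q to L: 30 truckloads
  Q to M: 20 truckloads
Total cost = 320.

320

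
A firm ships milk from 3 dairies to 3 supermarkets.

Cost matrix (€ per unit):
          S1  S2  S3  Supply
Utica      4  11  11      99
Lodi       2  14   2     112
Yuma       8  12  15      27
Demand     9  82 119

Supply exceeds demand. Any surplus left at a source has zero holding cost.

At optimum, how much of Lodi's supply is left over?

0

Minimum-cost shipments:
  Utica–S1: 9 crates
  Utica–S2: 82 crates
  Utica–S3: 7 crates
  Lodi–S3: 112 crates
Total cost = €1239.
Lodi ships 112 of its 112, leaving 0.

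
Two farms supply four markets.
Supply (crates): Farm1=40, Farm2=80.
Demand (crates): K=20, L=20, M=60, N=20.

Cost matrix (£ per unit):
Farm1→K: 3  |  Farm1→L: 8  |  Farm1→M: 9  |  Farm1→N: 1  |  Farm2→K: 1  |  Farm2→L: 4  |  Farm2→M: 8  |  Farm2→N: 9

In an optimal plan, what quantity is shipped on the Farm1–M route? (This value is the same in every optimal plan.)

The minimum-cost plan:
  Farm1->M: 20 × £9 = £180
  Farm1->N: 20 × £1 = £20
  Farm2->K: 20 × £1 = £20
  Farm2->L: 20 × £4 = £80
  Farm2->M: 40 × £8 = £320
Total cost = £620.
So Farm1→M carries 20 crates.

20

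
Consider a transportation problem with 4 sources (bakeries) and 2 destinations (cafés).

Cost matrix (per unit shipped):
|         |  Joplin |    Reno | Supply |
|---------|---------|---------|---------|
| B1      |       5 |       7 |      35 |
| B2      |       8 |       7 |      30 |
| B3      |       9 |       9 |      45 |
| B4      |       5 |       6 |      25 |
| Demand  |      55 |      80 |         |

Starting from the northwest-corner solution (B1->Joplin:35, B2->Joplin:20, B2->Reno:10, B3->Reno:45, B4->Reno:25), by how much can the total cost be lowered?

40

Current plan cost = 35·5 + 20·8 + 10·7 + 45·9 + 25·6 = 960.
Optimal plan:
  B1->Joplin: 35 × 5 = 175
  B2->Reno: 30 × 7 = 210
  B3->Reno: 45 × 9 = 405
  B4->Joplin: 20 × 5 = 100
  B4->Reno: 5 × 6 = 30
Optimal cost = 920.
Saving = 960 − 920 = 40.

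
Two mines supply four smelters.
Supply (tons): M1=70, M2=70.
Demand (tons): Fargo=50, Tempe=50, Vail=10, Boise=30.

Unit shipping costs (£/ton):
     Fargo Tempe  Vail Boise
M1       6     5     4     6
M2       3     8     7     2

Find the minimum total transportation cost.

An optimal shipping plan:
  M1–Fargo: 10 × £6 = £60
  M1–Tempe: 50 × £5 = £250
  M1–Vail: 10 × £4 = £40
  M2–Fargo: 40 × £3 = £120
  M2–Boise: 30 × £2 = £60
Total = 60 + 250 + 40 + 120 + 60 = £530.

530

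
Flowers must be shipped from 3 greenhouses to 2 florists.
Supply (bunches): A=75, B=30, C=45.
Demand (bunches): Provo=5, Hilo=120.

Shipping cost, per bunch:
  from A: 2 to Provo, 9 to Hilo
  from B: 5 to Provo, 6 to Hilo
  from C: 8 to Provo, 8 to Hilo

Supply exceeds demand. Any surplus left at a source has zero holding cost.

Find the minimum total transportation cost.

955

An optimal shipping plan:
  A–Provo: 5 × 2 = 10
  A–Hilo: 45 × 9 = 405
  B–Hilo: 30 × 6 = 180
  C–Hilo: 45 × 8 = 360
Total = 10 + 405 + 180 + 360 = 955.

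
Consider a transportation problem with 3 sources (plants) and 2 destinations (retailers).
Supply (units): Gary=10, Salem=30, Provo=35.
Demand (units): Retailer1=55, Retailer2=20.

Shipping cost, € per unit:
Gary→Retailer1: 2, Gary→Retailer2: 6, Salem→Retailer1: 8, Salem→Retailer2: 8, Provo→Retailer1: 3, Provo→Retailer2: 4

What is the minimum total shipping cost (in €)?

One minimum-cost allocation:
  Gary->Retailer1: 10 × €2 = €20
  Salem->Retailer1: 10 × €8 = €80
  Salem->Retailer2: 20 × €8 = €160
  Provo->Retailer1: 35 × €3 = €105
Total = 20 + 80 + 160 + 105 = €365.

365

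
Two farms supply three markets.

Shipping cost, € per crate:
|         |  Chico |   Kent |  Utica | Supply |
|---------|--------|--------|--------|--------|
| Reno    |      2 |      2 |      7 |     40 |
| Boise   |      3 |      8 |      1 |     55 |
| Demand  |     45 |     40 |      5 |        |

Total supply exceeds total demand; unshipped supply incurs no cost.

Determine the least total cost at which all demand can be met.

220

One minimum-cost allocation:
  Reno to Kent: 40 × €2 = €80
  Boise to Chico: 45 × €3 = €135
  Boise to Utica: 5 × €1 = €5
Total = 80 + 135 + 5 = €220.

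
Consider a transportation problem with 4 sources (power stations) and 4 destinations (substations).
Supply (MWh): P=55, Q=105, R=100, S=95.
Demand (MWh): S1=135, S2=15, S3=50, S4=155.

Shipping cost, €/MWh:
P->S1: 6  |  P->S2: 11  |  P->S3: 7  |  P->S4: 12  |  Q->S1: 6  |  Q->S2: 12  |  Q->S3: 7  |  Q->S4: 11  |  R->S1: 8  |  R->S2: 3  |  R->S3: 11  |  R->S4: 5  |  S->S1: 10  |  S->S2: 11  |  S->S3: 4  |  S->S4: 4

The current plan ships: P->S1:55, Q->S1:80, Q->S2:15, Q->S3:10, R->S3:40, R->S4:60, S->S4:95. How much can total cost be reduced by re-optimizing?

345

Current plan cost = 55·6 + 80·6 + 15·12 + 10·7 + 40·11 + 60·5 + 95·4 = €2180.
Optimal plan:
  P–S1: 30 × €6 = €180
  P–S3: 25 × €7 = €175
  Q–S1: 105 × €6 = €630
  R–S2: 15 × €3 = €45
  R–S4: 85 × €5 = €425
  S–S3: 25 × €4 = €100
  S–S4: 70 × €4 = €280
Optimal cost = €1835.
Saving = 2180 − 1835 = €345.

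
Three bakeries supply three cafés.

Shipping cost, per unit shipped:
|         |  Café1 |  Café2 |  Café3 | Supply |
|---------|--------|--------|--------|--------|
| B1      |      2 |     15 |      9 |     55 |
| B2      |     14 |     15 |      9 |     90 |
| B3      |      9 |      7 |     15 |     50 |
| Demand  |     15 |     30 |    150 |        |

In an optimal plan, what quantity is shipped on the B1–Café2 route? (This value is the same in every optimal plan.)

The minimum-cost plan:
  B1–Café1: 15 × 2 = 30
  B1–Café3: 40 × 9 = 360
  B2–Café3: 90 × 9 = 810
  B3–Café2: 30 × 7 = 210
  B3–Café3: 20 × 15 = 300
Total cost = 1710.
The route B1→Café2 is not used.

0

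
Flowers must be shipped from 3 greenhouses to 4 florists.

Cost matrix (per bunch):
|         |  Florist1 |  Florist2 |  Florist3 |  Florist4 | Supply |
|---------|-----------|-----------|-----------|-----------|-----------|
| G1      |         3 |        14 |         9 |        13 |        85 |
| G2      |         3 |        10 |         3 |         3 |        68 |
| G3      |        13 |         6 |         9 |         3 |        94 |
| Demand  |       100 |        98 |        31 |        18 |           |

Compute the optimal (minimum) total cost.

One minimum-cost allocation:
  G1 to Florist1: 85 × 3 = 255
  G2 to Florist1: 15 × 3 = 45
  G2 to Florist2: 4 × 10 = 40
  G2 to Florist3: 31 × 3 = 93
  G2 to Florist4: 18 × 3 = 54
  G3 to Florist2: 94 × 6 = 564
Total = 255 + 45 + 40 + 93 + 54 + 564 = 1051.

1051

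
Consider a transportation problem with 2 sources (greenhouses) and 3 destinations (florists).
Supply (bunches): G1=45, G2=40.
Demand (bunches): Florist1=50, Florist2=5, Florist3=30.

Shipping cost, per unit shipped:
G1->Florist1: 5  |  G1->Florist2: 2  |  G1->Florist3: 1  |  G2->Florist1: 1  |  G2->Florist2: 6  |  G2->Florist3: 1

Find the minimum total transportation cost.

130

One minimum-cost allocation:
  G1–Florist1: 10 × 5 = 50
  G1–Florist2: 5 × 2 = 10
  G1–Florist3: 30 × 1 = 30
  G2–Florist1: 40 × 1 = 40
Total = 50 + 10 + 30 + 40 = 130.
(Supply check: G1 ships 45; G2 ships 40.)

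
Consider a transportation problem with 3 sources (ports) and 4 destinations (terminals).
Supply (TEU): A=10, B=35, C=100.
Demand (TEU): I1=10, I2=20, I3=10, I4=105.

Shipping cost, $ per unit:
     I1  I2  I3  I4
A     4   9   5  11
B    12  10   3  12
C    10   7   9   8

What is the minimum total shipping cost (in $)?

1130

An optimal shipping plan:
  A→I1: 10 TEU
  B→I2: 20 TEU
  B→I3: 10 TEU
  B→I4: 5 TEU
  C→I4: 100 TEU
Total cost = $1130.
(Supply check: A ships 10; B ships 35; C ships 100.)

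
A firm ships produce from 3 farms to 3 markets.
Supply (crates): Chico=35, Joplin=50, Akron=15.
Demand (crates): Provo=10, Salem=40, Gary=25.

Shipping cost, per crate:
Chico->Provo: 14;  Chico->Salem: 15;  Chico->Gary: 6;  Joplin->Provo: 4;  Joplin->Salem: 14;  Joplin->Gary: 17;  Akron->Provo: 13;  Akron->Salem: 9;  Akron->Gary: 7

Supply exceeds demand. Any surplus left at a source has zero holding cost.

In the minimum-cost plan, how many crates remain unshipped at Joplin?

15

An optimal plan:
  Chico to Gary: 25 × 6 = 150
  Joplin to Provo: 10 × 4 = 40
  Joplin to Salem: 25 × 14 = 350
  Akron to Salem: 15 × 9 = 135
Total cost = 675.
Joplin ships 35 of its 50, leaving 15.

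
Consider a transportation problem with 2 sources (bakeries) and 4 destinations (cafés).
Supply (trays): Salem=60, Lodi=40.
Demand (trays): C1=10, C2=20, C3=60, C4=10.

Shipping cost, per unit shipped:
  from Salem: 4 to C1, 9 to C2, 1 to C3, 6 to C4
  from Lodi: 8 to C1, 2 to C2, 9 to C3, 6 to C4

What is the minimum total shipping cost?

240

Optimal allocation:
  Salem–C3: 60 × 1 = 60
  Lodi–C1: 10 × 8 = 80
  Lodi–C2: 20 × 2 = 40
  Lodi–C4: 10 × 6 = 60
Total = 60 + 80 + 40 + 60 = 240.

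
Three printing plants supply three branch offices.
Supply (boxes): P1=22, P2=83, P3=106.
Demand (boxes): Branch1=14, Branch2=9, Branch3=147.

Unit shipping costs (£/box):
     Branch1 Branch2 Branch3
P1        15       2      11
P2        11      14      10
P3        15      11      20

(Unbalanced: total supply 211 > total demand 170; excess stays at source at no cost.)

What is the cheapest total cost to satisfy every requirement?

2221

A cheapest plan:
  P1->Branch2: 9 × £2 = £18
  P1->Branch3: 13 × £11 = £143
  P2->Branch3: 83 × £10 = £830
  P3->Branch1: 14 × £15 = £210
  P3->Branch3: 51 × £20 = £1020
Total = 18 + 143 + 830 + 210 + 1020 = £2221.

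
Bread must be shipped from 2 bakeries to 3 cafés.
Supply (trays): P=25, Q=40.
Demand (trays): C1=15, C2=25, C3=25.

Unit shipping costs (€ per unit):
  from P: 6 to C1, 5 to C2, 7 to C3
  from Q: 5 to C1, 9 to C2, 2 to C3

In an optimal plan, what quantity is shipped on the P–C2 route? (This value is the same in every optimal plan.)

25

Solving gives:
  P to C2: 25 trays
  Q to C1: 15 trays
  Q to C3: 25 trays
Total cost = €250.
So P→C2 carries 25 trays.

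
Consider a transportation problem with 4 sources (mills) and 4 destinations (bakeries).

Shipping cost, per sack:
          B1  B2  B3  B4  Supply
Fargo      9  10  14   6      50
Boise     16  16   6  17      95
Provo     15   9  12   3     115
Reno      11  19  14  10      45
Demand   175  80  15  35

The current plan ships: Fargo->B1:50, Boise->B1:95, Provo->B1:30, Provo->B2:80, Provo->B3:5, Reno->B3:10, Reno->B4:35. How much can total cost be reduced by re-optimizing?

Current plan cost = 50·9 + 95·16 + 30·15 + 80·9 + 5·12 + 10·14 + 35·10 = 3690.
Optimal plan:
  Fargo→B1: 50 × 9 = 450
  Boise→B1: 80 × 16 = 1280
  Boise→B3: 15 × 6 = 90
  Provo→B2: 80 × 9 = 720
  Provo→B4: 35 × 3 = 105
  Reno→B1: 45 × 11 = 495
Optimal cost = 3140.
Saving = 3690 − 3140 = 550.

550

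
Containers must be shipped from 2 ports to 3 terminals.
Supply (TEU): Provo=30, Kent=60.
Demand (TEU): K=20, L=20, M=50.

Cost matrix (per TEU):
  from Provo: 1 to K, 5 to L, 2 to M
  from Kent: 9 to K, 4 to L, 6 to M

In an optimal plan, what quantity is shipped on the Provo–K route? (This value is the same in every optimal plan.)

Solving gives:
  Provo→K: 20 × 1 = 20
  Provo→M: 10 × 2 = 20
  Kent→L: 20 × 4 = 80
  Kent→M: 40 × 6 = 240
Total cost = 360.
So Provo→K carries 20 TEU.

20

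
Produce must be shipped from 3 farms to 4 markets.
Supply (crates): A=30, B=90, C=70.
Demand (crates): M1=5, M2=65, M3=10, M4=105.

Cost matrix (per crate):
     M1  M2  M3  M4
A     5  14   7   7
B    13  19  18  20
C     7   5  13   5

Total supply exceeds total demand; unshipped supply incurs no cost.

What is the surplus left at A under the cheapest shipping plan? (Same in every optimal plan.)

An optimal plan:
  A->M4: 30 crates
  B->M1: 5 crates
  B->M2: 65 crates
  B->M3: 10 crates
  B->M4: 5 crates
  C->M4: 70 crates
Total cost = 2140.
A ships 30 of its 30, leaving 0.

0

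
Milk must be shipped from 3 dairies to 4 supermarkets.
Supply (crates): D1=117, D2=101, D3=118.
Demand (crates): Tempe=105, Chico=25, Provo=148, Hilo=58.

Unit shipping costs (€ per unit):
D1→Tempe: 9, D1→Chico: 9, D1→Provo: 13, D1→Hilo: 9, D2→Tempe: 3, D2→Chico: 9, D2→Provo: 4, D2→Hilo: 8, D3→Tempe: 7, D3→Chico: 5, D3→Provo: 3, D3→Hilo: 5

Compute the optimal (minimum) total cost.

1740

A cheapest plan:
  D1 to Tempe: 34 × €9 = €306
  D1 to Chico: 25 × €9 = €225
  D1 to Hilo: 58 × €9 = €522
  D2 to Tempe: 71 × €3 = €213
  D2 to Provo: 30 × €4 = €120
  D3 to Provo: 118 × €3 = €354
Total = 306 + 225 + 522 + 213 + 120 + 354 = €1740.
(Supply check: D1 ships 117; D2 ships 101; D3 ships 118.)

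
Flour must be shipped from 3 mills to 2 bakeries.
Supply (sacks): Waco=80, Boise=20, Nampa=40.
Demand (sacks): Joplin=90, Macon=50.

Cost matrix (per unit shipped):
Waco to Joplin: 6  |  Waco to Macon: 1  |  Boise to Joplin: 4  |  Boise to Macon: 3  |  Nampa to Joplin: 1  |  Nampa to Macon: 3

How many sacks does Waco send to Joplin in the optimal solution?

30

The minimum-cost plan:
  Waco->Joplin: 30 × 6 = 180
  Waco->Macon: 50 × 1 = 50
  Boise->Joplin: 20 × 4 = 80
  Nampa->Joplin: 40 × 1 = 40
Total cost = 350.
So Waco→Joplin carries 30 sacks.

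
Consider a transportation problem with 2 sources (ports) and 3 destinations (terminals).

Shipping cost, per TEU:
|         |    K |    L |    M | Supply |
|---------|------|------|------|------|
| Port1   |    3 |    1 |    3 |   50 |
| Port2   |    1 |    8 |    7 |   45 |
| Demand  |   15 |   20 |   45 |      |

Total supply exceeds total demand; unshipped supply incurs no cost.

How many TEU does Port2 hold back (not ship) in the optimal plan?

An optimal plan:
  Port1 to L: 20 × 1 = 20
  Port1 to M: 30 × 3 = 90
  Port2 to K: 15 × 1 = 15
  Port2 to M: 15 × 7 = 105
Total cost = 230.
Port2 ships 30 of its 45, leaving 15.

15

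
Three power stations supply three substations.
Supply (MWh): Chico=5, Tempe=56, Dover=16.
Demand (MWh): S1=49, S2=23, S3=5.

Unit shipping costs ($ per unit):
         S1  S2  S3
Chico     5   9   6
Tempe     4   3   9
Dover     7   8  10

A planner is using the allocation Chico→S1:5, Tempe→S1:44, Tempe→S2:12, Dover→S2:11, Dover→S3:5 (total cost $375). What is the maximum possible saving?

Current plan cost = 5·5 + 44·4 + 12·3 + 11·8 + 5·10 = $375.
Optimal plan:
  Chico to S3: 5 × $6 = $30
  Tempe to S1: 33 × $4 = $132
  Tempe to S2: 23 × $3 = $69
  Dover to S1: 16 × $7 = $112
Optimal cost = $343.
Saving = 375 − 343 = $32.

32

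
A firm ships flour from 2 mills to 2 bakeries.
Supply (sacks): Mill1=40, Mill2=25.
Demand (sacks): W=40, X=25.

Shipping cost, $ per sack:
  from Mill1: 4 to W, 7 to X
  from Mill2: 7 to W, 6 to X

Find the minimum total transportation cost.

Optimal allocation:
  Mill1–W: 40 sacks
  Mill2–X: 25 sacks
Total cost = $310.
(Supply check: Mill1 ships 40; Mill2 ships 25.)

310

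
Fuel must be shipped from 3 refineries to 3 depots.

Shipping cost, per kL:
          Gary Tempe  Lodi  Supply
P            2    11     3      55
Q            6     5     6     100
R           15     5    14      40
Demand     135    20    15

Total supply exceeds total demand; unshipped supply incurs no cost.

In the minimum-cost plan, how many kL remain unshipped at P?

0

An optimal plan:
  P–Gary: 55 × 2 = 110
  Q–Gary: 80 × 6 = 480
  Q–Tempe: 5 × 5 = 25
  Q–Lodi: 15 × 6 = 90
  R–Tempe: 15 × 5 = 75
Total cost = 780.
P ships 55 of its 55, leaving 0.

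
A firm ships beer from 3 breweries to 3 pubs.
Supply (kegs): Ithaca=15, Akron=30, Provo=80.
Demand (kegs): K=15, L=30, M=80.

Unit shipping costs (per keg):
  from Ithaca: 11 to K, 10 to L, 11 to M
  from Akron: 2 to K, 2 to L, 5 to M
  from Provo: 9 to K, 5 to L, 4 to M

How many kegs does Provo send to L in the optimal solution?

0

Optimal shipments:
  Ithaca->L: 15 × 10 = 150
  Akron->K: 15 × 2 = 30
  Akron->L: 15 × 2 = 30
  Provo->M: 80 × 4 = 320
Total cost = 530.
The route Provo→L is not used.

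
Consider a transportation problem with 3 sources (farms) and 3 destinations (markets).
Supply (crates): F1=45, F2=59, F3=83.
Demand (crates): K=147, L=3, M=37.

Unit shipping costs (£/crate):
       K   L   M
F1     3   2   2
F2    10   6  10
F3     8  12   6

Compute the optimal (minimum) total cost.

1303

Optimal allocation:
  F1–K: 45 × £3 = £135
  F2–K: 56 × £10 = £560
  F2–L: 3 × £6 = £18
  F3–K: 46 × £8 = £368
  F3–M: 37 × £6 = £222
Total = 135 + 560 + 18 + 368 + 222 = £1303.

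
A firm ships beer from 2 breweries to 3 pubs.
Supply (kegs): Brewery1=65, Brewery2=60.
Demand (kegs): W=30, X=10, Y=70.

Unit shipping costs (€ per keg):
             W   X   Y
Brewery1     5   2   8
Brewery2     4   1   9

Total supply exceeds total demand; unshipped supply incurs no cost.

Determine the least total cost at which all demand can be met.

695

One minimum-cost allocation:
  Brewery1->Y: 65 kegs
  Brewery2->W: 30 kegs
  Brewery2->X: 10 kegs
  Brewery2->Y: 5 kegs
Total cost = €695.
(Supply check: Brewery1 ships 65; Brewery2 ships 45.)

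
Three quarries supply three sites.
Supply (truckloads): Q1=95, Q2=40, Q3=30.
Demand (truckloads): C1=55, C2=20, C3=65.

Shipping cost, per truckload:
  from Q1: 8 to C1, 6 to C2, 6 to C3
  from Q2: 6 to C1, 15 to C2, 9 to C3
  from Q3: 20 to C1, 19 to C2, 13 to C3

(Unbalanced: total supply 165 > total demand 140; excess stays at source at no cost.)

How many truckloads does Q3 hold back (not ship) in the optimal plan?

25

Minimum-cost shipments:
  Q1->C1: 15 × 8 = 120
  Q1->C2: 20 × 6 = 120
  Q1->C3: 60 × 6 = 360
  Q2->C1: 40 × 6 = 240
  Q3->C3: 5 × 13 = 65
Total cost = 905.
Q3 ships 5 of its 30, leaving 25.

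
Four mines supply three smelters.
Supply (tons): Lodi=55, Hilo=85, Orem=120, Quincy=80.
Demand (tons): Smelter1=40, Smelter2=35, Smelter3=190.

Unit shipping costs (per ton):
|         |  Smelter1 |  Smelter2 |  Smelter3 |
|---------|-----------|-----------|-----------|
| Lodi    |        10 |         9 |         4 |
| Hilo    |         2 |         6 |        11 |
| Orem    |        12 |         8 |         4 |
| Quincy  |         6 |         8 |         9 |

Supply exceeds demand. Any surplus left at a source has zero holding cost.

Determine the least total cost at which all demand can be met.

An optimal shipping plan:
  Lodi->Smelter3: 55 × 4 = 220
  Hilo->Smelter1: 40 × 2 = 80
  Hilo->Smelter2: 35 × 6 = 210
  Orem->Smelter3: 120 × 4 = 480
  Quincy->Smelter3: 15 × 9 = 135
Total = 220 + 80 + 210 + 480 + 135 = 1125.

1125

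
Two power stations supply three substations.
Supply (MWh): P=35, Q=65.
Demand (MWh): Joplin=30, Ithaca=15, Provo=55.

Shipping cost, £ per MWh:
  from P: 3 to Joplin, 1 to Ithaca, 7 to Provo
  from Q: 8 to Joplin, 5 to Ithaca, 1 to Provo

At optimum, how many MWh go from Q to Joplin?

0

The minimum-cost plan:
  P→Joplin: 30 MWh
  P→Ithaca: 5 MWh
  Q→Ithaca: 10 MWh
  Q→Provo: 55 MWh
Total cost = £200.
The route Q→Joplin is not used.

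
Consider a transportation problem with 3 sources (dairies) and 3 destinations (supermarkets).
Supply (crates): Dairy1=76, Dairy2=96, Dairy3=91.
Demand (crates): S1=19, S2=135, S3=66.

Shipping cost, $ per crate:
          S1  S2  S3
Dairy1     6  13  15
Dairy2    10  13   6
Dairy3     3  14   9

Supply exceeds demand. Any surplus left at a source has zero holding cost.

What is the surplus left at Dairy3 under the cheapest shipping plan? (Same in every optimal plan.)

43

An optimal plan:
  Dairy1->S2: 76 × $13 = $988
  Dairy2->S2: 30 × $13 = $390
  Dairy2->S3: 66 × $6 = $396
  Dairy3->S1: 19 × $3 = $57
  Dairy3->S2: 29 × $14 = $406
Total cost = $2237.
Dairy3 ships 48 of its 91, leaving 43.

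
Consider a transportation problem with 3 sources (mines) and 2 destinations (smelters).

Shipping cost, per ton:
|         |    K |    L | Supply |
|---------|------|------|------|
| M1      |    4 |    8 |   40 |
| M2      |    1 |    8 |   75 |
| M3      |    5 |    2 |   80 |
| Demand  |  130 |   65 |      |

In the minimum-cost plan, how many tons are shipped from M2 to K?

Solving gives:
  M1 to K: 40 × 4 = 160
  M2 to K: 75 × 1 = 75
  M3 to K: 15 × 5 = 75
  M3 to L: 65 × 2 = 130
Total cost = 440.
So M2→K carries 75 tons.

75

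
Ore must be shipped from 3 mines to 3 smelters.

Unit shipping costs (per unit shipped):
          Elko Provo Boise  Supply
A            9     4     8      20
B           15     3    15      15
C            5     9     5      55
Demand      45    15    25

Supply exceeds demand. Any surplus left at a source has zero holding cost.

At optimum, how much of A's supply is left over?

An optimal plan:
  A->Boise: 15 × 8 = 120
  B->Provo: 15 × 3 = 45
  C->Elko: 45 × 5 = 225
  C->Boise: 10 × 5 = 50
Total cost = 440.
A ships 15 of its 20, leaving 5.

5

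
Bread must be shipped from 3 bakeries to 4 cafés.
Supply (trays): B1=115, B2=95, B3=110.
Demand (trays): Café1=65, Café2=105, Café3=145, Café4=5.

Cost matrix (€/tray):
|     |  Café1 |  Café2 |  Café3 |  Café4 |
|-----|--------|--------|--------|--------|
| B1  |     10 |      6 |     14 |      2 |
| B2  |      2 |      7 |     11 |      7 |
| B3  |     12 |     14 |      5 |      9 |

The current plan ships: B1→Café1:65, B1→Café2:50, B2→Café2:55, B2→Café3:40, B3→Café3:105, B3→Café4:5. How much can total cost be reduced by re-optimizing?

Current plan cost = 65·10 + 50·6 + 55·7 + 40·11 + 105·5 + 5·9 = €2345.
Optimal plan:
  B1→Café2: 105 trays
  B1→Café3: 5 trays
  B1→Café4: 5 trays
  B2→Café1: 65 trays
  B2→Café3: 30 trays
  B3→Café3: 110 trays
Optimal cost = €1720.
Saving = 2345 − 1720 = €625.

625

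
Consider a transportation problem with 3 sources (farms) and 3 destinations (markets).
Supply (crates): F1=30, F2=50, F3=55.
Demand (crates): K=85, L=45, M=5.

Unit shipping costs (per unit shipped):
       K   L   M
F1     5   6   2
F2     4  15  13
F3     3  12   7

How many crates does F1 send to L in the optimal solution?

Optimal shipments:
  F1->L: 30 × 6 = 180
  F2->K: 50 × 4 = 200
  F3->K: 35 × 3 = 105
  F3->L: 15 × 12 = 180
  F3->M: 5 × 7 = 35
Total cost = 700.
So F1→L carries 30 crates.

30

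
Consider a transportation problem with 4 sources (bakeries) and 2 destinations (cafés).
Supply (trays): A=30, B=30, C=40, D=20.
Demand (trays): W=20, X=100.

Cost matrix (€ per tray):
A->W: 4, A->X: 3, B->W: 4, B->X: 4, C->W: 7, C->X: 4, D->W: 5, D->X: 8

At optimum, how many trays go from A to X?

Solving gives:
  A–X: 30 × €3 = €90
  B–X: 30 × €4 = €120
  C–X: 40 × €4 = €160
  D–W: 20 × €5 = €100
Total cost = €470.
So A→X carries 30 trays.

30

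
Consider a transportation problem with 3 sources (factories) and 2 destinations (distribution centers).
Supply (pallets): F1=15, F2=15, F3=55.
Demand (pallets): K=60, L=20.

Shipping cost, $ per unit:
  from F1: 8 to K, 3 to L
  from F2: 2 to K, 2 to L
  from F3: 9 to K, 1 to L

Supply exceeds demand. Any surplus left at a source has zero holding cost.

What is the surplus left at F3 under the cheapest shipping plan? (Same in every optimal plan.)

An optimal plan:
  F1→K: 15 × $8 = $120
  F2→K: 15 × $2 = $30
  F3→K: 30 × $9 = $270
  F3→L: 20 × $1 = $20
Total cost = $440.
F3 ships 50 of its 55, leaving 5.

5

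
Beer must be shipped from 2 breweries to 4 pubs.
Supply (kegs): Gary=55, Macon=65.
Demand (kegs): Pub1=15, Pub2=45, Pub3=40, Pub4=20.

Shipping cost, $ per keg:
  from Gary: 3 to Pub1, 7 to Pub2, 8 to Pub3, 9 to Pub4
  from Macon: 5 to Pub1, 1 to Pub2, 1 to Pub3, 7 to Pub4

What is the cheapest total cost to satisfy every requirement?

Optimal allocation:
  Gary->Pub1: 15 × $3 = $45
  Gary->Pub2: 20 × $7 = $140
  Gary->Pub4: 20 × $9 = $180
  Macon->Pub2: 25 × $1 = $25
  Macon->Pub3: 40 × $1 = $40
Total = 45 + 140 + 180 + 25 + 40 = $430.
(Supply check: Gary ships 55; Macon ships 65.)

430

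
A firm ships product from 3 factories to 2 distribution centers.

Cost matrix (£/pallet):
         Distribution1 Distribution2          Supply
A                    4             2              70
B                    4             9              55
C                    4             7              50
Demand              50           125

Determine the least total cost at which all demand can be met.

735

One minimum-cost allocation:
  A→Distribution2: 70 × £2 = £140
  B→Distribution1: 50 × £4 = £200
  B→Distribution2: 5 × £9 = £45
  C→Distribution2: 50 × £7 = £350
Total = 140 + 200 + 45 + 350 = £735.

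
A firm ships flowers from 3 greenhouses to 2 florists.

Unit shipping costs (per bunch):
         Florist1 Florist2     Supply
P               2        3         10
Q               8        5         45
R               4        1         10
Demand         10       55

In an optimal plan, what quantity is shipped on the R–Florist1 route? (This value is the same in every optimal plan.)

0

The minimum-cost plan:
  P->Florist1: 10 × 2 = 20
  Q->Florist2: 45 × 5 = 225
  R->Florist2: 10 × 1 = 10
Total cost = 255.
The route R→Florist1 is not used.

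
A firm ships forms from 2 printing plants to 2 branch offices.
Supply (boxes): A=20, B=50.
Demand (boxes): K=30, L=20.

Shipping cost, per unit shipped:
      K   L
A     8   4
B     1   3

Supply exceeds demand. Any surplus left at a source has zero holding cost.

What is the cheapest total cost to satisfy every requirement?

90

One minimum-cost allocation:
  B–K: 30 × 1 = 30
  B–L: 20 × 3 = 60
Total = 30 + 60 = 90.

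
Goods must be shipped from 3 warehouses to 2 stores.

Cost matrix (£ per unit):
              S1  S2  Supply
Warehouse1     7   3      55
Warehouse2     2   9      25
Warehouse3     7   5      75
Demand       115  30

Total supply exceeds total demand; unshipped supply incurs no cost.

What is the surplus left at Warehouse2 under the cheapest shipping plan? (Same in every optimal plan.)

An optimal plan:
  Warehouse1 to S1: 15 × £7 = £105
  Warehouse1 to S2: 30 × £3 = £90
  Warehouse2 to S1: 25 × £2 = £50
  Warehouse3 to S1: 75 × £7 = £525
Total cost = £770.
Warehouse2 ships 25 of its 25, leaving 0.

0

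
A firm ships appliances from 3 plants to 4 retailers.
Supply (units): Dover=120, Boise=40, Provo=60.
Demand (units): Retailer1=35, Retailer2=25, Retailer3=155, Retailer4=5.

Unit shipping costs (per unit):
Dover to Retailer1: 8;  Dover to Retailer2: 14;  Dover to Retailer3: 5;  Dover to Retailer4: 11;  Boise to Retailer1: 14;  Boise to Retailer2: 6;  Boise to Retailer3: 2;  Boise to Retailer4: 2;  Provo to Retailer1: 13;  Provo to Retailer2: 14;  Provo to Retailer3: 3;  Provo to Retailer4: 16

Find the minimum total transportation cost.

1065

One minimum-cost allocation:
  Dover->Retailer1: 35 × 8 = 280
  Dover->Retailer3: 85 × 5 = 425
  Boise->Retailer2: 25 × 6 = 150
  Boise->Retailer3: 10 × 2 = 20
  Boise->Retailer4: 5 × 2 = 10
  Provo->Retailer3: 60 × 3 = 180
Total = 280 + 425 + 150 + 20 + 10 + 180 = 1065.
(Supply check: Dover ships 120; Boise ships 40; Provo ships 60.)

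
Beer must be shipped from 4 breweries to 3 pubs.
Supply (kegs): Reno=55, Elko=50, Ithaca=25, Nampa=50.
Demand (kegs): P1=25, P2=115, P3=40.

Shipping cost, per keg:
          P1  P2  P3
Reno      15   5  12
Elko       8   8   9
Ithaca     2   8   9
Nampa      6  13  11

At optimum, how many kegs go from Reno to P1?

Solving gives:
  Reno to P2: 55 × 5 = 275
  Elko to P2: 50 × 8 = 400
  Ithaca to P1: 15 × 2 = 30
  Ithaca to P2: 10 × 8 = 80
  Nampa to P1: 10 × 6 = 60
  Nampa to P3: 40 × 11 = 440
Total cost = 1285.
The route Reno→P1 is not used.

0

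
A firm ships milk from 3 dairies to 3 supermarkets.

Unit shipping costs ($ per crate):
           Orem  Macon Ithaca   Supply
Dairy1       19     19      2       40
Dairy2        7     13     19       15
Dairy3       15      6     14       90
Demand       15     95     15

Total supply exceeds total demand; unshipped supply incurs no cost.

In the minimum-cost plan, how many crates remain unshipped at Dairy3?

Minimum-cost shipments:
  Dairy1→Macon: 5 × $19 = $95
  Dairy1→Ithaca: 15 × $2 = $30
  Dairy2→Orem: 15 × $7 = $105
  Dairy3→Macon: 90 × $6 = $540
Total cost = $770.
Dairy3 ships 90 of its 90, leaving 0.

0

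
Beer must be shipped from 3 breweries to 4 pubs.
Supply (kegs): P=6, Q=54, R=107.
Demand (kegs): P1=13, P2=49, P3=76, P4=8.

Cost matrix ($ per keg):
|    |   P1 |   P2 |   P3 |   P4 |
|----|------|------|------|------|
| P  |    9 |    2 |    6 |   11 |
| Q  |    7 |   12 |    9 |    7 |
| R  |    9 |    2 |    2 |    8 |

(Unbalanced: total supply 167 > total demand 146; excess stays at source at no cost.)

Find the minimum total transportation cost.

481

Optimal allocation:
  P->P2: 6 × $2 = $12
  Q->P1: 13 × $7 = $91
  Q->P3: 12 × $9 = $108
  Q->P4: 8 × $7 = $56
  R->P2: 43 × $2 = $86
  R->P3: 64 × $2 = $128
Total = 12 + 91 + 108 + 56 + 86 + 128 = $481.
(Supply check: P ships 6; Q ships 33; R ships 107.)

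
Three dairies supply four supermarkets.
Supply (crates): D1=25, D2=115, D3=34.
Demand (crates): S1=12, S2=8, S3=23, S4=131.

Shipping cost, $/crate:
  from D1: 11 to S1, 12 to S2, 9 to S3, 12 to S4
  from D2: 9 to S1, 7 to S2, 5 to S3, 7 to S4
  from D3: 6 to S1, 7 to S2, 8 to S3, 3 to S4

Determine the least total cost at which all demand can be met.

One minimum-cost allocation:
  D1–S1: 12 × $11 = $132
  D1–S3: 13 × $9 = $117
  D2–S2: 8 × $7 = $56
  D2–S3: 10 × $5 = $50
  D2–S4: 97 × $7 = $679
  D3–S4: 34 × $3 = $102
Total = 132 + 117 + 56 + 50 + 679 + 102 = $1136.
(Supply check: D1 ships 25; D2 ships 115; D3 ships 34.)

1136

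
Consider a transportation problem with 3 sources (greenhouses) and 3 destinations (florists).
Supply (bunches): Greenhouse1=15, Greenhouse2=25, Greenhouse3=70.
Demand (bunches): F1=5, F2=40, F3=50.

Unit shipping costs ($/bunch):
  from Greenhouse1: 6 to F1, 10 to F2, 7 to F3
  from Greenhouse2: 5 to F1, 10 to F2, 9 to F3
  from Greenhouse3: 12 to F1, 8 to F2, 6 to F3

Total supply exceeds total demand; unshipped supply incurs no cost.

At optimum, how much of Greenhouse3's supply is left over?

0

An optimal plan:
  Greenhouse1–F3: 15 × $7 = $105
  Greenhouse2–F1: 5 × $5 = $25
  Greenhouse2–F2: 5 × $10 = $50
  Greenhouse3–F2: 35 × $8 = $280
  Greenhouse3–F3: 35 × $6 = $210
Total cost = $670.
Greenhouse3 ships 70 of its 70, leaving 0.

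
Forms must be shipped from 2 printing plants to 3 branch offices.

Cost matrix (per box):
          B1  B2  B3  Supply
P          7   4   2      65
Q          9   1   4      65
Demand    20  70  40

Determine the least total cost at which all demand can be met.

An optimal shipping plan:
  P→B1: 20 × 7 = 140
  P→B2: 5 × 4 = 20
  P→B3: 40 × 2 = 80
  Q→B2: 65 × 1 = 65
Total = 140 + 20 + 80 + 65 = 305.

305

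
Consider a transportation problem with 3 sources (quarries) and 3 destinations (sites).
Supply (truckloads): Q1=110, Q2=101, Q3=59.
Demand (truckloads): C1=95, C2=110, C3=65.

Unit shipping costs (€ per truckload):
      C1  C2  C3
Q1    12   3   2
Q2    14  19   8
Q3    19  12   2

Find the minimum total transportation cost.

An optimal shipping plan:
  Q1 to C2: 110 × €3 = €330
  Q2 to C1: 95 × €14 = €1330
  Q2 to C3: 6 × €8 = €48
  Q3 to C3: 59 × €2 = €118
Total = 330 + 1330 + 48 + 118 = €1826.

1826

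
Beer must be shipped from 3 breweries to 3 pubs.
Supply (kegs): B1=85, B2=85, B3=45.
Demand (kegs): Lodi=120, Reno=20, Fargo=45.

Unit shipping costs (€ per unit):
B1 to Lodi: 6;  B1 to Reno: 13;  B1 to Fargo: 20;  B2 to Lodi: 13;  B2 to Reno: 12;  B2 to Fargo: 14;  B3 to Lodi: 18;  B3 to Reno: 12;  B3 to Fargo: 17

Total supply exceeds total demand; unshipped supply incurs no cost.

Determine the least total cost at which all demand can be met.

Optimal allocation:
  B1 to Lodi: 85 × €6 = €510
  B2 to Lodi: 35 × €13 = €455
  B2 to Reno: 5 × €12 = €60
  B2 to Fargo: 45 × €14 = €630
  B3 to Reno: 15 × €12 = €180
Total = 510 + 455 + 60 + 630 + 180 = €1835.

1835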